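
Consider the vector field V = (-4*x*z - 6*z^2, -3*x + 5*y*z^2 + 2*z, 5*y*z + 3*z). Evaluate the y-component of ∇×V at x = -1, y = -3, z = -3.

(∇×V)_2 = ∂V₁/∂z − ∂V₃/∂x
= -4*x - 12*z − (0)
= -4*x - 12*z
At (-1, -3, -3): 40.

40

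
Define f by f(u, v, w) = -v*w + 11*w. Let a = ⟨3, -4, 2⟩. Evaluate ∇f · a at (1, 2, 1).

22

∂f/∂u = 0
∂f/∂v = -w
∂f/∂w = -v + 11
∇f at (1, 2, 1) = (0, -1, 9)
∇f · a = (0)(3) + (-1)(-4) + (9)(2) = 22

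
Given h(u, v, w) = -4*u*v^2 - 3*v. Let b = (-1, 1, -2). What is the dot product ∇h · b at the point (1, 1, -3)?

∂h/∂u = -4*v^2
∂h/∂v = -8*u*v - 3
∂h/∂w = 0
∇h at (1, 1, -3) = (-4, -11, 0)
∇h · b = (-4)(-1) + (-11)(1) + (0)(-2) = -7

-7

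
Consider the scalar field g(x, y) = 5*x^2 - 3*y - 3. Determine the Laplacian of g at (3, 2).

∂²g/∂x² = 10
∂²g/∂y² = 0
∇²g = 10
At (3, 2): 10.

10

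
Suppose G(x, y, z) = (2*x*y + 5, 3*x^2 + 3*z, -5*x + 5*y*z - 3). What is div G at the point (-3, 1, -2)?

7

∂G₁/∂x = 2*y
∂G₂/∂y = 0
∂G₃/∂z = 5*y
∇·G = 7*y
At (-3, 1, -2): 7.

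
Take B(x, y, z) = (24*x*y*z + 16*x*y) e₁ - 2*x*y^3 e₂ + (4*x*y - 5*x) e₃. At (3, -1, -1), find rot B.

(∇×B)₁ = ∂B₃/∂y − ∂B₂/∂z = 4*x
(∇×B)₂ = ∂B₁/∂z − ∂B₃/∂x = 24*x*y - 4*y + 5
(∇×B)₃ = ∂B₂/∂x − ∂B₁/∂y = -24*x*z - 16*x - 2*y^3
∇×B = (4*x, 24*x*y - 4*y + 5, -24*x*z - 16*x - 2*y^3)
At (3, -1, -1): (12, -63, 26).

(12, -63, 26)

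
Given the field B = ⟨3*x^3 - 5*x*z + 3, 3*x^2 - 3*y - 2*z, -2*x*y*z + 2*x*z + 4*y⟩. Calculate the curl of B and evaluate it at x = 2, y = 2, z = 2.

(∇×B)₁ = ∂B₃/∂y − ∂B₂/∂z = -2*x*z + 6
(∇×B)₂ = ∂B₁/∂z − ∂B₃/∂x = -5*x + 2*y*z - 2*z
(∇×B)₃ = ∂B₂/∂x − ∂B₁/∂y = 6*x
∇×B = (-2*x*z + 6, -5*x + 2*y*z - 2*z, 6*x)
At (2, 2, 2): (-2, -6, 12).

(-2, -6, 12)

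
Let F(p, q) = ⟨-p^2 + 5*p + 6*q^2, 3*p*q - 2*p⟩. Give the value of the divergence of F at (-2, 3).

3

∂F₁/∂p = -2*p + 5
∂F₂/∂q = 3*p
∇·F = p + 5
At (-2, 3): 3.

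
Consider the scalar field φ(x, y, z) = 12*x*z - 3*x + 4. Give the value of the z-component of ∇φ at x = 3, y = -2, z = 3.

(∇φ)_3 = ∂φ/∂z = 12*x
At (3, -2, 3): 36.

36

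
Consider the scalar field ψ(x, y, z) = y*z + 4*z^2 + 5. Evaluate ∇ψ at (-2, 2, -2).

∂ψ/∂x = 0
∂ψ/∂y = z
∂ψ/∂z = y + 8*z
∇ψ = (0, z, y + 8*z)
At (-2, 2, -2): (0, -2, -14).

(0, -2, -14)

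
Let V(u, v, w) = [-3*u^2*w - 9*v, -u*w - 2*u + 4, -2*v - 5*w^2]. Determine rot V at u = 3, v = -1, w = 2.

(∇×V)₁ = ∂V₃/∂v − ∂V₂/∂w = u - 2
(∇×V)₂ = ∂V₁/∂w − ∂V₃/∂u = -3*u^2
(∇×V)₃ = ∂V₂/∂u − ∂V₁/∂v = -w + 7
∇×V = (u - 2, -3*u^2, -w + 7)
At (3, -1, 2): (1, -27, 5).

(1, -27, 5)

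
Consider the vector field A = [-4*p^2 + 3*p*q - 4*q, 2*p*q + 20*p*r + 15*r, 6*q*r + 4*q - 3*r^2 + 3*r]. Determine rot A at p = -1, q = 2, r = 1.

(15, 0, 31)

(∇×A)₁ = ∂A₃/∂q − ∂A₂/∂r = -20*p + 6*r - 11
(∇×A)₂ = ∂A₁/∂r − ∂A₃/∂p = 0
(∇×A)₃ = ∂A₂/∂p − ∂A₁/∂q = -3*p + 2*q + 20*r + 4
∇×A = (-20*p + 6*r - 11, 0, -3*p + 2*q + 20*r + 4)
At (-1, 2, 1): (15, 0, 31).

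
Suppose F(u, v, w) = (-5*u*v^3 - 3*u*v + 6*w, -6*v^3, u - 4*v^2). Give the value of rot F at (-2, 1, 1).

(-8, 5, -36)

(∇×F)₁ = ∂F₃/∂v − ∂F₂/∂w = -8*v
(∇×F)₂ = ∂F₁/∂w − ∂F₃/∂u = 5
(∇×F)₃ = ∂F₂/∂u − ∂F₁/∂v = 15*u*v^2 + 3*u
∇×F = (-8*v, 5, 15*u*v^2 + 3*u)
At (-2, 1, 1): (-8, 5, -36).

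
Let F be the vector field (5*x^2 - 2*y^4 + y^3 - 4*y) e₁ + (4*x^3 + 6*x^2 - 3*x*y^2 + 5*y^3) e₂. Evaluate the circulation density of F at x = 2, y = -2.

-12

∂F₂/∂x = 12*x^2 + 12*x - 3*y^2
∂F₁/∂y = -8*y^3 + 3*y^2 - 4
Scalar curl = 12*x^2 + 12*x + 8*y^3 - 6*y^2 + 4
At (2, -2): -12.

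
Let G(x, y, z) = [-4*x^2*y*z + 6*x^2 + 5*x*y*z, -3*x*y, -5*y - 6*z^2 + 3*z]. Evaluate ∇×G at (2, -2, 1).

(-5, 12, 12)

(∇×G)₁ = ∂G₃/∂y − ∂G₂/∂z = -5
(∇×G)₂ = ∂G₁/∂z − ∂G₃/∂x = -4*x^2*y + 5*x*y
(∇×G)₃ = ∂G₂/∂x − ∂G₁/∂y = 4*x^2*z - 5*x*z - 3*y
∇×G = (-5, -4*x^2*y + 5*x*y, 4*x^2*z - 5*x*z - 3*y)
At (2, -2, 1): (-5, 12, 12).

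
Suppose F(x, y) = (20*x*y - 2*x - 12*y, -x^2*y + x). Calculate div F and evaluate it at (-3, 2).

29

∂F₁/∂x = 20*y - 2
∂F₂/∂y = -x^2
∇·F = -x^2 + 20*y - 2
At (-3, 2): 29.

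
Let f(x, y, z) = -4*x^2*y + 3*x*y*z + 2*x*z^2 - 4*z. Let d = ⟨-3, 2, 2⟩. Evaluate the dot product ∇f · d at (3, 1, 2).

∂f/∂x = -8*x*y + 3*y*z + 2*z^2
∂f/∂y = -4*x^2 + 3*x*z
∂f/∂z = 3*x*y + 4*x*z - 4
∇f at (3, 1, 2) = (-10, -18, 29)
∇f · d = (-10)(-3) + (-18)(2) + (29)(2) = 52

52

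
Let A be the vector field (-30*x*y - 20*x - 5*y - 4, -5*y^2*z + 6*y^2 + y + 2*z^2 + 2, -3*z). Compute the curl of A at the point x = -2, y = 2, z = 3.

(8, 0, -55)

(∇×A)₁ = ∂A₃/∂y − ∂A₂/∂z = 5*y^2 - 4*z
(∇×A)₂ = ∂A₁/∂z − ∂A₃/∂x = 0
(∇×A)₃ = ∂A₂/∂x − ∂A₁/∂y = 30*x + 5
∇×A = (5*y^2 - 4*z, 0, 30*x + 5)
At (-2, 2, 3): (8, 0, -55).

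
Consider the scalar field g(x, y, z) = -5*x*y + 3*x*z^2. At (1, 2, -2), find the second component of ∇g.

-5

(∇g)_2 = ∂g/∂y = -5*x
At (1, 2, -2): -5.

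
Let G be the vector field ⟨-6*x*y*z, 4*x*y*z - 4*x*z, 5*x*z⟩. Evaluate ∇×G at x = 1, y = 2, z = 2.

(∇×G)₁ = ∂G₃/∂y − ∂G₂/∂z = -4*x*y + 4*x
(∇×G)₂ = ∂G₁/∂z − ∂G₃/∂x = -6*x*y - 5*z
(∇×G)₃ = ∂G₂/∂x − ∂G₁/∂y = 6*x*z + 4*y*z - 4*z
∇×G = (-4*x*y + 4*x, -6*x*y - 5*z, 6*x*z + 4*y*z - 4*z)
At (1, 2, 2): (-4, -22, 20).

(-4, -22, 20)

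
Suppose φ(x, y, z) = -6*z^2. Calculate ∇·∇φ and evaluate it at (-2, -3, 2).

∂²φ/∂x² = 0
∂²φ/∂y² = 0
∂²φ/∂z² = -12
∇²φ = -12
At (-2, -3, 2): -12.

-12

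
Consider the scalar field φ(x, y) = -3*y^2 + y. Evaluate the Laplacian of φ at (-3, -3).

∂²φ/∂x² = 0
∂²φ/∂y² = -6
∇²φ = -6
At (-3, -3): -6.

-6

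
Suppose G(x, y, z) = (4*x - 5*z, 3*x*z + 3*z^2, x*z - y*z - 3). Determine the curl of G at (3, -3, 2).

(∇×G)₁ = ∂G₃/∂y − ∂G₂/∂z = -3*x - 7*z
(∇×G)₂ = ∂G₁/∂z − ∂G₃/∂x = -z - 5
(∇×G)₃ = ∂G₂/∂x − ∂G₁/∂y = 3*z
∇×G = (-3*x - 7*z, -z - 5, 3*z)
At (3, -3, 2): (-23, -7, 6).

(-23, -7, 6)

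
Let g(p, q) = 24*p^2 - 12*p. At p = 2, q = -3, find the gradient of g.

∂g/∂p = 48*p - 12
∂g/∂q = 0
∇g = (48*p - 12, 0)
At (2, -3): (84, 0).

(84, 0)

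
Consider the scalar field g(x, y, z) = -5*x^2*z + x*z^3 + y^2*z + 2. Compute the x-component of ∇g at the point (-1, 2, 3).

57

(∇g)_1 = ∂g/∂x = -10*x*z + z^3
At (-1, 2, 3): 57.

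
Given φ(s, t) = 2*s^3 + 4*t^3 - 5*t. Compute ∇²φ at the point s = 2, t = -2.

∂²φ/∂s² = 12*s
∂²φ/∂t² = 24*t
∇²φ = 12*s + 24*t
At (2, -2): -24.

-24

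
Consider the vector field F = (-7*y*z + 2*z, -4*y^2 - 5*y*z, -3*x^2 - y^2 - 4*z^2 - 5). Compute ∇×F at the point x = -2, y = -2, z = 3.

(∇×F)₁ = ∂F₃/∂y − ∂F₂/∂z = 3*y
(∇×F)₂ = ∂F₁/∂z − ∂F₃/∂x = 6*x - 7*y + 2
(∇×F)₃ = ∂F₂/∂x − ∂F₁/∂y = 7*z
∇×F = (3*y, 6*x - 7*y + 2, 7*z)
At (-2, -2, 3): (-6, 4, 21).

(-6, 4, 21)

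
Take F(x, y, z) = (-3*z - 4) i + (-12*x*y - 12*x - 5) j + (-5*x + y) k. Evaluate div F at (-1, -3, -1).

12

∂F₁/∂x = 0
∂F₂/∂y = -12*x
∂F₃/∂z = 0
∇·F = -12*x
At (-1, -3, -1): 12.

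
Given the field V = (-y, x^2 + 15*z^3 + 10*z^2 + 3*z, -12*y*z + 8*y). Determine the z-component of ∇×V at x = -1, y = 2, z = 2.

-1

(∇×V)_3 = ∂V₂/∂x − ∂V₁/∂y
= 2*x − (-1)
= 2*x + 1
At (-1, 2, 2): -1.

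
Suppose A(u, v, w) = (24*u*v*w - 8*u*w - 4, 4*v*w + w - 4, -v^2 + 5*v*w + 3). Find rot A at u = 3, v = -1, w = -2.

(-5, -96, 144)

(∇×A)₁ = ∂A₃/∂v − ∂A₂/∂w = -6*v + 5*w - 1
(∇×A)₂ = ∂A₁/∂w − ∂A₃/∂u = 24*u*v - 8*u
(∇×A)₃ = ∂A₂/∂u − ∂A₁/∂v = -24*u*w
∇×A = (-6*v + 5*w - 1, 24*u*v - 8*u, -24*u*w)
At (3, -1, -2): (-5, -96, 144).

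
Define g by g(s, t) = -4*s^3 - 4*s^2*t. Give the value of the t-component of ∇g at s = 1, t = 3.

(∇g)_2 = ∂g/∂t = -4*s^2
At (1, 3): -4.

-4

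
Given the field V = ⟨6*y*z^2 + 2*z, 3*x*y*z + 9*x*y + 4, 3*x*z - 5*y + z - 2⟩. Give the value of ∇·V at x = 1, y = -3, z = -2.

∂V₁/∂x = 0
∂V₂/∂y = 3*x*z + 9*x
∂V₃/∂z = 3*x + 1
∇·V = 3*x*z + 12*x + 1
At (1, -3, -2): 7.

7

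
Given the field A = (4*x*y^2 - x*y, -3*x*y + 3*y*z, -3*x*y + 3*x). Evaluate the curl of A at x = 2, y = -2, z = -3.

(0, -9, 40)

(∇×A)₁ = ∂A₃/∂y − ∂A₂/∂z = -3*x - 3*y
(∇×A)₂ = ∂A₁/∂z − ∂A₃/∂x = 3*y - 3
(∇×A)₃ = ∂A₂/∂x − ∂A₁/∂y = -8*x*y + x - 3*y
∇×A = (-3*x - 3*y, 3*y - 3, -8*x*y + x - 3*y)
At (2, -2, -3): (0, -9, 40).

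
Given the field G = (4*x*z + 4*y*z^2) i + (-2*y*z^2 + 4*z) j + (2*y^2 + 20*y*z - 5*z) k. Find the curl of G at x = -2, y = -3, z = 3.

(8, -80, -36)

(∇×G)₁ = ∂G₃/∂y − ∂G₂/∂z = 4*y*z + 4*y + 20*z - 4
(∇×G)₂ = ∂G₁/∂z − ∂G₃/∂x = 4*x + 8*y*z
(∇×G)₃ = ∂G₂/∂x − ∂G₁/∂y = -4*z^2
∇×G = (4*y*z + 4*y + 20*z - 4, 4*x + 8*y*z, -4*z^2)
At (-2, -3, 3): (8, -80, -36).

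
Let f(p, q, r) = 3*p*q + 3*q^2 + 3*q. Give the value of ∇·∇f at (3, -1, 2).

6

∂²f/∂p² = 0
∂²f/∂q² = 6
∂²f/∂r² = 0
∇²f = 6
At (3, -1, 2): 6.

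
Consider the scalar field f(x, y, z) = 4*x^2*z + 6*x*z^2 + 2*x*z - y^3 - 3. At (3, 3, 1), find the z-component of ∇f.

(∇f)_3 = ∂f/∂z = 4*x^2 + 12*x*z + 2*x
At (3, 3, 1): 78.

78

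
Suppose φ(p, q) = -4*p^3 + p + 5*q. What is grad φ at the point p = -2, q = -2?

(-47, 5)

∂φ/∂p = -12*p^2 + 1
∂φ/∂q = 5
∇φ = (-12*p^2 + 1, 5)
At (-2, -2): (-47, 5).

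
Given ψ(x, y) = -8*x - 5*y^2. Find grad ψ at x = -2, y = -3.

∂ψ/∂x = -8
∂ψ/∂y = -10*y
∇ψ = (-8, -10*y)
At (-2, -3): (-8, 30).

(-8, 30)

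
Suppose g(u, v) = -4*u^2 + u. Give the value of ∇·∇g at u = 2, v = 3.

∂²g/∂u² = -8
∂²g/∂v² = 0
∇²g = -8
At (2, 3): -8.

-8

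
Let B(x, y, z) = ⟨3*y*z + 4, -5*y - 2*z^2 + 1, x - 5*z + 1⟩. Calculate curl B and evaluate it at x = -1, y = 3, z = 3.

(∇×B)₁ = ∂B₃/∂y − ∂B₂/∂z = 4*z
(∇×B)₂ = ∂B₁/∂z − ∂B₃/∂x = 3*y - 1
(∇×B)₃ = ∂B₂/∂x − ∂B₁/∂y = -3*z
∇×B = (4*z, 3*y - 1, -3*z)
At (-1, 3, 3): (12, 8, -9).

(12, 8, -9)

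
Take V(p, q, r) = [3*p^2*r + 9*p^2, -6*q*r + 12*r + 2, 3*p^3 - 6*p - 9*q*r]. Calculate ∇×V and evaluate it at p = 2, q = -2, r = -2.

(-6, -18, 0)

(∇×V)₁ = ∂V₃/∂q − ∂V₂/∂r = 6*q - 9*r - 12
(∇×V)₂ = ∂V₁/∂r − ∂V₃/∂p = -6*p^2 + 6
(∇×V)₃ = ∂V₂/∂p − ∂V₁/∂q = 0
∇×V = (6*q - 9*r - 12, -6*p^2 + 6, 0)
At (2, -2, -2): (-6, -18, 0).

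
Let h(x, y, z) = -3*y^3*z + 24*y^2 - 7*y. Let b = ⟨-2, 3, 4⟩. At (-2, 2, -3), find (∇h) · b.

∂h/∂x = 0
∂h/∂y = -9*y^2*z + 48*y - 7
∂h/∂z = -3*y^3
∇h at (-2, 2, -3) = (0, 197, -24)
∇h · b = (0)(-2) + (197)(3) + (-24)(4) = 495

495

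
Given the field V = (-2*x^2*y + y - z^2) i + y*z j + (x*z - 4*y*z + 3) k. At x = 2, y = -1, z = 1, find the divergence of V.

∂V₁/∂x = -4*x*y
∂V₂/∂y = z
∂V₃/∂z = x - 4*y
∇·V = -4*x*y + x - 4*y + z
At (2, -1, 1): 15.

15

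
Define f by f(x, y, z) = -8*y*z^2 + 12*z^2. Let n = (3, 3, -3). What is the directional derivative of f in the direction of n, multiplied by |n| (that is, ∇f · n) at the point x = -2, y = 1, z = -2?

-48

∂f/∂x = 0
∂f/∂y = -8*z^2
∂f/∂z = -16*y*z + 24*z
∇f at (-2, 1, -2) = (0, -32, -16)
∇f · n = (0)(3) + (-32)(3) + (-16)(-3) = -48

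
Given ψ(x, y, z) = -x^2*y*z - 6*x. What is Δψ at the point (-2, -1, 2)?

4

∂²ψ/∂x² = -2*y*z
∂²ψ/∂y² = 0
∂²ψ/∂z² = 0
∇²ψ = -2*y*z
At (-2, -1, 2): 4.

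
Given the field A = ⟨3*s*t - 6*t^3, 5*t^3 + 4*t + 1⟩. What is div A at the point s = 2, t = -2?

∂A₁/∂s = 3*t
∂A₂/∂t = 15*t^2 + 4
∇·A = 15*t^2 + 3*t + 4
At (2, -2): 58.

58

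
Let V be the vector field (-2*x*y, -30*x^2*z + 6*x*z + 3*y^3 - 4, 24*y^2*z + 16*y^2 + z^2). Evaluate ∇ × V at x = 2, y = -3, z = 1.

(-132, 0, -110)

(∇×V)₁ = ∂V₃/∂y − ∂V₂/∂z = 30*x^2 - 6*x + 48*y*z + 32*y
(∇×V)₂ = ∂V₁/∂z − ∂V₃/∂x = 0
(∇×V)₃ = ∂V₂/∂x − ∂V₁/∂y = -60*x*z + 2*x + 6*z
∇×V = (30*x^2 - 6*x + 48*y*z + 32*y, 0, -60*x*z + 2*x + 6*z)
At (2, -3, 1): (-132, 0, -110).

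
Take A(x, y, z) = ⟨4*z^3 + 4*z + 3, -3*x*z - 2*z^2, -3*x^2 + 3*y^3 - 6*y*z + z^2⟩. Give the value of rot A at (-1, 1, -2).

(10, 46, 6)

(∇×A)₁ = ∂A₃/∂y − ∂A₂/∂z = 3*x + 9*y^2 - 2*z
(∇×A)₂ = ∂A₁/∂z − ∂A₃/∂x = 6*x + 12*z^2 + 4
(∇×A)₃ = ∂A₂/∂x − ∂A₁/∂y = -3*z
∇×A = (3*x + 9*y^2 - 2*z, 6*x + 12*z^2 + 4, -3*z)
At (-1, 1, -2): (10, 46, 6).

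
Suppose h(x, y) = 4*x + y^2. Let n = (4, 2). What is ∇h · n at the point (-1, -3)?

∂h/∂x = 4
∂h/∂y = 2*y
∇h at (-1, -3) = (4, -6)
∇h · n = (4)(4) + (-6)(2) = 4

4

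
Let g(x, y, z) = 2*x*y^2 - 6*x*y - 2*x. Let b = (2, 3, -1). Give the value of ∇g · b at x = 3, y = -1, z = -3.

-78

∂g/∂x = 2*y^2 - 6*y - 2
∂g/∂y = 4*x*y - 6*x
∂g/∂z = 0
∇g at (3, -1, -3) = (6, -30, 0)
∇g · b = (6)(2) + (-30)(3) + (0)(-1) = -78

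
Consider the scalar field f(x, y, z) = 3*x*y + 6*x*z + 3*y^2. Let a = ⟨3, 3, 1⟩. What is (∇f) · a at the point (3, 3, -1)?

108

∂f/∂x = 3*y + 6*z
∂f/∂y = 3*x + 6*y
∂f/∂z = 6*x
∇f at (3, 3, -1) = (3, 27, 18)
∇f · a = (3)(3) + (27)(3) + (18)(1) = 108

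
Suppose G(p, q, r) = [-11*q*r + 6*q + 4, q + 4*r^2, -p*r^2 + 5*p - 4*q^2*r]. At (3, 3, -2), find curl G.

(∇×G)₁ = ∂G₃/∂q − ∂G₂/∂r = -8*q*r - 8*r
(∇×G)₂ = ∂G₁/∂r − ∂G₃/∂p = -11*q + r^2 - 5
(∇×G)₃ = ∂G₂/∂p − ∂G₁/∂q = 11*r - 6
∇×G = (-8*q*r - 8*r, -11*q + r^2 - 5, 11*r - 6)
At (3, 3, -2): (64, -34, -28).

(64, -34, -28)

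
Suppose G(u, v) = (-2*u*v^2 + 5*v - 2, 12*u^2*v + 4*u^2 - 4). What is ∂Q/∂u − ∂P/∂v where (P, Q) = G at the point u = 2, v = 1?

67

∂G₂/∂u = 24*u*v + 8*u
∂G₁/∂v = -4*u*v + 5
Scalar curl = 28*u*v + 8*u - 5
At (2, 1): 67.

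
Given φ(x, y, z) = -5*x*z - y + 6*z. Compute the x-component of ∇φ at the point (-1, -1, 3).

(∇φ)_1 = ∂φ/∂x = -5*z
At (-1, -1, 3): -15.

-15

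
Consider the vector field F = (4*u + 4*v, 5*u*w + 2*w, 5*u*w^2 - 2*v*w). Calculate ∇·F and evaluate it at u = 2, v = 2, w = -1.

∂F₁/∂u = 4
∂F₂/∂v = 0
∂F₃/∂w = 10*u*w - 2*v
∇·F = 10*u*w - 2*v + 4
At (2, 2, -1): -20.

-20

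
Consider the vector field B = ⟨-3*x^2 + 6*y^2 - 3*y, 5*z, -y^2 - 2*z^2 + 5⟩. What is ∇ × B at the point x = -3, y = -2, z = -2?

(∇×B)₁ = ∂B₃/∂y − ∂B₂/∂z = -2*y - 5
(∇×B)₂ = ∂B₁/∂z − ∂B₃/∂x = 0
(∇×B)₃ = ∂B₂/∂x − ∂B₁/∂y = -12*y + 3
∇×B = (-2*y - 5, 0, -12*y + 3)
At (-3, -2, -2): (-1, 0, 27).

(-1, 0, 27)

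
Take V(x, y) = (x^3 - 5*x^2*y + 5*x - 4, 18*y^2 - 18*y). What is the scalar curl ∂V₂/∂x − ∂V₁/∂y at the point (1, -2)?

5

∂V₂/∂x = 0
∂V₁/∂y = -5*x^2
Scalar curl = 5*x^2
At (1, -2): 5.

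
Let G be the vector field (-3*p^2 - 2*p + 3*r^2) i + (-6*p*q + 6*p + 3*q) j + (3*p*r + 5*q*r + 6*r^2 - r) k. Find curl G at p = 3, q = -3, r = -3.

(-15, -9, 24)

(∇×G)₁ = ∂G₃/∂q − ∂G₂/∂r = 5*r
(∇×G)₂ = ∂G₁/∂r − ∂G₃/∂p = 3*r
(∇×G)₃ = ∂G₂/∂p − ∂G₁/∂q = -6*q + 6
∇×G = (5*r, 3*r, -6*q + 6)
At (3, -3, -3): (-15, -9, 24).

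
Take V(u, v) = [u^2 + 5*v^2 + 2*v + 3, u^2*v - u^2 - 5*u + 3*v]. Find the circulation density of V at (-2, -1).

11

∂V₂/∂u = 2*u*v - 2*u - 5
∂V₁/∂v = 10*v + 2
Scalar curl = 2*u*v - 2*u - 10*v - 7
At (-2, -1): 11.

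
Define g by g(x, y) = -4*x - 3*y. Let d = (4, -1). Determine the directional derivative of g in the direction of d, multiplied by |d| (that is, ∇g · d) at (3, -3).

-13

∂g/∂x = -4
∂g/∂y = -3
∇g at (3, -3) = (-4, -3)
∇g · d = (-4)(4) + (-3)(-1) = -13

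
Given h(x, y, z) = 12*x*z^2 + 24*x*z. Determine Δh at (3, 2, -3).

∂²h/∂x² = 0
∂²h/∂y² = 0
∂²h/∂z² = 24*x
∇²h = 24*x
At (3, 2, -3): 72.

72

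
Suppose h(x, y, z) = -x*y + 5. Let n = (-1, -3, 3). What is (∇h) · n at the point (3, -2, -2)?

∂h/∂x = -y
∂h/∂y = -x
∂h/∂z = 0
∇h at (3, -2, -2) = (2, -3, 0)
∇h · n = (2)(-1) + (-3)(-3) + (0)(3) = 7

7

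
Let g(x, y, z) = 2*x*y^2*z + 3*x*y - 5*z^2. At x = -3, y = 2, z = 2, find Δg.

-34

∂²g/∂x² = 0
∂²g/∂y² = 4*x*z
∂²g/∂z² = -10
∇²g = 4*x*z - 10
At (-3, 2, 2): -34.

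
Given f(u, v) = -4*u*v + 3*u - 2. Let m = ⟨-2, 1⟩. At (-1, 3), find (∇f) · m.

22

∂f/∂u = -4*v + 3
∂f/∂v = -4*u
∇f at (-1, 3) = (-9, 4)
∇f · m = (-9)(-2) + (4)(1) = 22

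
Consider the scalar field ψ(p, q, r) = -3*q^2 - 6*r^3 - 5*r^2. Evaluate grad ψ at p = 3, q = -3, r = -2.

∂ψ/∂p = 0
∂ψ/∂q = -6*q
∂ψ/∂r = -18*r^2 - 10*r
∇ψ = (0, -6*q, -18*r^2 - 10*r)
At (3, -3, -2): (0, 18, -52).

(0, 18, -52)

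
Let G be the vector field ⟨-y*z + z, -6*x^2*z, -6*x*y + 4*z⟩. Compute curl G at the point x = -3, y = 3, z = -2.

(72, 16, -74)

(∇×G)₁ = ∂G₃/∂y − ∂G₂/∂z = 6*x^2 - 6*x
(∇×G)₂ = ∂G₁/∂z − ∂G₃/∂x = 5*y + 1
(∇×G)₃ = ∂G₂/∂x − ∂G₁/∂y = -12*x*z + z
∇×G = (6*x^2 - 6*x, 5*y + 1, -12*x*z + z)
At (-3, 3, -2): (72, 16, -74).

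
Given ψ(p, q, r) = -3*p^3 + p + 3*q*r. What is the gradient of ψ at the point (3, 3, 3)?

∂ψ/∂p = -9*p^2 + 1
∂ψ/∂q = 3*r
∂ψ/∂r = 3*q
∇ψ = (-9*p^2 + 1, 3*r, 3*q)
At (3, 3, 3): (-80, 9, 9).

(-80, 9, 9)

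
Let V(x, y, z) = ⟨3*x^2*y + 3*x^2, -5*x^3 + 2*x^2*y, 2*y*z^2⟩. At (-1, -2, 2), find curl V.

(∇×V)₁ = ∂V₃/∂y − ∂V₂/∂z = 2*z^2
(∇×V)₂ = ∂V₁/∂z − ∂V₃/∂x = 0
(∇×V)₃ = ∂V₂/∂x − ∂V₁/∂y = -18*x^2 + 4*x*y
∇×V = (2*z^2, 0, -18*x^2 + 4*x*y)
At (-1, -2, 2): (8, 0, -10).

(8, 0, -10)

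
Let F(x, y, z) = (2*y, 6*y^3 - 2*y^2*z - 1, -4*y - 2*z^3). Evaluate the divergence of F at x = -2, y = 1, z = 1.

8

∂F₁/∂x = 0
∂F₂/∂y = 18*y^2 - 4*y*z
∂F₃/∂z = -6*z^2
∇·F = 18*y^2 - 4*y*z - 6*z^2
At (-2, 1, 1): 8.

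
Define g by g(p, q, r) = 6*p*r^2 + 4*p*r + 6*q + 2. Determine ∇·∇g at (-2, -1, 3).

∂²g/∂p² = 0
∂²g/∂q² = 0
∂²g/∂r² = 12*p
∇²g = 12*p
At (-2, -1, 3): -24.

-24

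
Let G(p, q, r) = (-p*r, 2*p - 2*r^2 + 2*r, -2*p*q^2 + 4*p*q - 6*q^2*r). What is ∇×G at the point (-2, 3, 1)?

(∇×G)₁ = ∂G₃/∂q − ∂G₂/∂r = -4*p*q + 4*p - 12*q*r + 4*r - 2
(∇×G)₂ = ∂G₁/∂r − ∂G₃/∂p = -p + 2*q^2 - 4*q
(∇×G)₃ = ∂G₂/∂p − ∂G₁/∂q = 2
∇×G = (-4*p*q + 4*p - 12*q*r + 4*r - 2, -p + 2*q^2 - 4*q, 2)
At (-2, 3, 1): (-18, 8, 2).

(-18, 8, 2)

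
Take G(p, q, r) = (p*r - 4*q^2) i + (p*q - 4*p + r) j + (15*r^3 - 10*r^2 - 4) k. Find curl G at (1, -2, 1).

(∇×G)₁ = ∂G₃/∂q − ∂G₂/∂r = -1
(∇×G)₂ = ∂G₁/∂r − ∂G₃/∂p = p
(∇×G)₃ = ∂G₂/∂p − ∂G₁/∂q = 9*q - 4
∇×G = (-1, p, 9*q - 4)
At (1, -2, 1): (-1, 1, -22).

(-1, 1, -22)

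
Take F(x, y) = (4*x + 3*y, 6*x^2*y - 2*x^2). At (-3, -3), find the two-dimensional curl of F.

117

∂F₂/∂x = 12*x*y - 4*x
∂F₁/∂y = 3
Scalar curl = 12*x*y - 4*x - 3
At (-3, -3): 117.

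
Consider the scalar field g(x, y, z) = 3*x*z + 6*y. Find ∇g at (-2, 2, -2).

(-6, 6, -6)

∂g/∂x = 3*z
∂g/∂y = 6
∂g/∂z = 3*x
∇g = (3*z, 6, 3*x)
At (-2, 2, -2): (-6, 6, -6).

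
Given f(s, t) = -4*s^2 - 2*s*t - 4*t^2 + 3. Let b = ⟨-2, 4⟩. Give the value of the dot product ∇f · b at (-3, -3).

∂f/∂s = -8*s - 2*t
∂f/∂t = -2*s - 8*t
∇f at (-3, -3) = (30, 30)
∇f · b = (30)(-2) + (30)(4) = 60

60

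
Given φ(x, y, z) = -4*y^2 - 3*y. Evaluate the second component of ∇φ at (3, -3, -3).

(∇φ)_2 = ∂φ/∂y = -8*y - 3
At (3, -3, -3): 21.

21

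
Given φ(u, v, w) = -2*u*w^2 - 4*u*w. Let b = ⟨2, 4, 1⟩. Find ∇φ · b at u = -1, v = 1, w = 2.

-20

∂φ/∂u = -2*w^2 - 4*w
∂φ/∂v = 0
∂φ/∂w = -4*u*w - 4*u
∇φ at (-1, 1, 2) = (-16, 0, 12)
∇φ · b = (-16)(2) + (0)(4) + (12)(1) = -20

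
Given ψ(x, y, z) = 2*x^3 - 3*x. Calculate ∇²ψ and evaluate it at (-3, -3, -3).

∂²ψ/∂x² = 12*x
∂²ψ/∂y² = 0
∂²ψ/∂z² = 0
∇²ψ = 12*x
At (-3, -3, -3): -36.

-36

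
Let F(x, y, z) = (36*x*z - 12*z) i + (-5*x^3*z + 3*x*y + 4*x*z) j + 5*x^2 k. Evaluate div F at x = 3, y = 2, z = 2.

81

∂F₁/∂x = 36*z
∂F₂/∂y = 3*x
∂F₃/∂z = 0
∇·F = 3*x + 36*z
At (3, 2, 2): 81.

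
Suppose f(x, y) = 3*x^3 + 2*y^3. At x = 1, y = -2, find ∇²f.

∂²f/∂x² = 18*x
∂²f/∂y² = 12*y
∇²f = 18*x + 12*y
At (1, -2): -6.

-6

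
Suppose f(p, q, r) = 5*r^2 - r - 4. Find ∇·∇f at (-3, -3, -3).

∂²f/∂p² = 0
∂²f/∂q² = 0
∂²f/∂r² = 10
∇²f = 10
At (-3, -3, -3): 10.

10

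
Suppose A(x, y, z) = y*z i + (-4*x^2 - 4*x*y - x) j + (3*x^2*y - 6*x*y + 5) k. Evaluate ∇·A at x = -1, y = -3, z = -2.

∂A₁/∂x = 0
∂A₂/∂y = -4*x
∂A₃/∂z = 0
∇·A = -4*x
At (-1, -3, -2): 4.

4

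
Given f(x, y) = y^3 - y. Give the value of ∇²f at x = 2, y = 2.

∂²f/∂x² = 0
∂²f/∂y² = 6*y
∇²f = 6*y
At (2, 2): 12.

12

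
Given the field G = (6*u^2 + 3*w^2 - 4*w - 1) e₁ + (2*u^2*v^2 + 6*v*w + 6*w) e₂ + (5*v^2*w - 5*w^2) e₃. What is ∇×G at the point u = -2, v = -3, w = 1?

(∇×G)₁ = ∂G₃/∂v − ∂G₂/∂w = 10*v*w - 6*v - 6
(∇×G)₂ = ∂G₁/∂w − ∂G₃/∂u = 6*w - 4
(∇×G)₃ = ∂G₂/∂u − ∂G₁/∂v = 4*u*v^2
∇×G = (10*v*w - 6*v - 6, 6*w - 4, 4*u*v^2)
At (-2, -3, 1): (-18, 2, -72).

(-18, 2, -72)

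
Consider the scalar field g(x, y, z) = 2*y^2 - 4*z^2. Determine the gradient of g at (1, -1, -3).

∂g/∂x = 0
∂g/∂y = 4*y
∂g/∂z = -8*z
∇g = (0, 4*y, -8*z)
At (1, -1, -3): (0, -4, 24).

(0, -4, 24)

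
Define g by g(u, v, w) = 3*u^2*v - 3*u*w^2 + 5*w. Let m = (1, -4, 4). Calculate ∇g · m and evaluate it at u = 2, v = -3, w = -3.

∂g/∂u = 6*u*v - 3*w^2
∂g/∂v = 3*u^2
∂g/∂w = -6*u*w + 5
∇g at (2, -3, -3) = (-63, 12, 41)
∇g · m = (-63)(1) + (12)(-4) + (41)(4) = 53

53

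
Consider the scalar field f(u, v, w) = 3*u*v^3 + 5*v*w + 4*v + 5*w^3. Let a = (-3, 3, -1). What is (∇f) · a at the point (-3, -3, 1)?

-459

∂f/∂u = 3*v^3
∂f/∂v = 9*u*v^2 + 5*w + 4
∂f/∂w = 5*v + 15*w^2
∇f at (-3, -3, 1) = (-81, -234, 0)
∇f · a = (-81)(-3) + (-234)(3) + (0)(-1) = -459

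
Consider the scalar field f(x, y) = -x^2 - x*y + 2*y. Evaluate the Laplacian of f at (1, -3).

-2

∂²f/∂x² = -2
∂²f/∂y² = 0
∇²f = -2
At (1, -3): -2.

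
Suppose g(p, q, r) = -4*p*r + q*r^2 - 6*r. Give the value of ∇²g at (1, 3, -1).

6

∂²g/∂p² = 0
∂²g/∂q² = 0
∂²g/∂r² = 2*q
∇²g = 2*q
At (1, 3, -1): 6.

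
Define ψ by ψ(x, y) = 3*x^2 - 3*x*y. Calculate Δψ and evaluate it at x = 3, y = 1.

6

∂²ψ/∂x² = 6
∂²ψ/∂y² = 0
∇²ψ = 6
At (3, 1): 6.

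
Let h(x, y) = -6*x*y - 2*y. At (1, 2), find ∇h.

∂h/∂x = -6*y
∂h/∂y = -6*x - 2
∇h = (-6*y, -6*x - 2)
At (1, 2): (-12, -8).

(-12, -8)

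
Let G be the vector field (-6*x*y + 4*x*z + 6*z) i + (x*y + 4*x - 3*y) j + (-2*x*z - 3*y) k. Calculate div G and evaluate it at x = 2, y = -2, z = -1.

∂G₁/∂x = -6*y + 4*z
∂G₂/∂y = x - 3
∂G₃/∂z = -2*x
∇·G = -x - 6*y + 4*z - 3
At (2, -2, -1): 3.

3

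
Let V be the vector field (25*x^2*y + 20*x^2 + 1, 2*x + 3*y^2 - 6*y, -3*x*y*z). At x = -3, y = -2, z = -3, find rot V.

(∇×V)₁ = ∂V₃/∂y − ∂V₂/∂z = -3*x*z
(∇×V)₂ = ∂V₁/∂z − ∂V₃/∂x = 3*y*z
(∇×V)₃ = ∂V₂/∂x − ∂V₁/∂y = -25*x^2 + 2
∇×V = (-3*x*z, 3*y*z, -25*x^2 + 2)
At (-3, -2, -3): (-27, 18, -223).

(-27, 18, -223)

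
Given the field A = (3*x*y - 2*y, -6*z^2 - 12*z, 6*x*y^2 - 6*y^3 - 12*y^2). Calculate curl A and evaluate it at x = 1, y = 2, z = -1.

(∇×A)₁ = ∂A₃/∂y − ∂A₂/∂z = 12*x*y - 18*y^2 - 24*y + 12*z + 12
(∇×A)₂ = ∂A₁/∂z − ∂A₃/∂x = -6*y^2
(∇×A)₃ = ∂A₂/∂x − ∂A₁/∂y = -3*x + 2
∇×A = (12*x*y - 18*y^2 - 24*y + 12*z + 12, -6*y^2, -3*x + 2)
At (1, 2, -1): (-96, -24, -1).

(-96, -24, -1)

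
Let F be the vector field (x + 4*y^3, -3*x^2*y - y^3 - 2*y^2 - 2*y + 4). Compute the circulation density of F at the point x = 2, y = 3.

-144

∂F₂/∂x = -6*x*y
∂F₁/∂y = 12*y^2
Scalar curl = -6*x*y - 12*y^2
At (2, 3): -144.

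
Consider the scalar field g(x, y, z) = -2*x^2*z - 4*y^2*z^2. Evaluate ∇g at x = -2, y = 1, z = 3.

(24, -72, -32)

∂g/∂x = -4*x*z
∂g/∂y = -8*y*z^2
∂g/∂z = -2*x^2 - 8*y^2*z
∇g = (-4*x*z, -8*y*z^2, -2*x^2 - 8*y^2*z)
At (-2, 1, 3): (24, -72, -32).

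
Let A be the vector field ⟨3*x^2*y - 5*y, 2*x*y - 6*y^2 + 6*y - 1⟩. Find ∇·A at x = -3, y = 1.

∂A₁/∂x = 6*x*y
∂A₂/∂y = 2*x - 12*y + 6
∇·A = 6*x*y + 2*x - 12*y + 6
At (-3, 1): -30.

-30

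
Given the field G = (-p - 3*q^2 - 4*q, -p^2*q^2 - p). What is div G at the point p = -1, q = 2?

-5

∂G₁/∂p = -1
∂G₂/∂q = -2*p^2*q
∇·G = -2*p^2*q - 1
At (-1, 2): -5.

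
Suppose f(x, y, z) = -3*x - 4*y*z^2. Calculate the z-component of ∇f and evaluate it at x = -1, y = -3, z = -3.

(∇f)_3 = ∂f/∂z = -8*y*z
At (-1, -3, -3): -72.

-72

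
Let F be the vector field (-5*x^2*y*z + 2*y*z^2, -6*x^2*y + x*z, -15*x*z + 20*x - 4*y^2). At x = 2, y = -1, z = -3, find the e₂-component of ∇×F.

(∇×F)_2 = ∂F₁/∂z − ∂F₃/∂x
= -5*x^2*y + 4*y*z − (-15*z + 20)
= -5*x^2*y + 4*y*z + 15*z - 20
At (2, -1, -3): -33.

-33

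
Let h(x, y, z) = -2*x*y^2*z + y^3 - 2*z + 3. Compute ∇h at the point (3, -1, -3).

∂h/∂x = -2*y^2*z
∂h/∂y = -4*x*y*z + 3*y^2
∂h/∂z = -2*x*y^2 - 2
∇h = (-2*y^2*z, -4*x*y*z + 3*y^2, -2*x*y^2 - 2)
At (3, -1, -3): (6, -33, -8).

(6, -33, -8)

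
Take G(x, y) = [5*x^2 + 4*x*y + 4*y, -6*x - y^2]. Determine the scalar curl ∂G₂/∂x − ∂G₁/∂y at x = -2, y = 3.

-2

∂G₂/∂x = -6
∂G₁/∂y = 4*x + 4
Scalar curl = -4*x - 10
At (-2, 3): -2.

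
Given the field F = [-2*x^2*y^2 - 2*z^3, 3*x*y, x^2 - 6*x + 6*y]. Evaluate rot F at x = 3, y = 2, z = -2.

(6, -24, 78)

(∇×F)₁ = ∂F₃/∂y − ∂F₂/∂z = 6
(∇×F)₂ = ∂F₁/∂z − ∂F₃/∂x = -2*x - 6*z^2 + 6
(∇×F)₃ = ∂F₂/∂x − ∂F₁/∂y = 4*x^2*y + 3*y
∇×F = (6, -2*x - 6*z^2 + 6, 4*x^2*y + 3*y)
At (3, 2, -2): (6, -24, 78).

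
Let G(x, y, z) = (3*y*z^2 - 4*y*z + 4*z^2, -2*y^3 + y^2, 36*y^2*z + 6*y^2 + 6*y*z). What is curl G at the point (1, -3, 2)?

(-456, -8, -4)

(∇×G)₁ = ∂G₃/∂y − ∂G₂/∂z = 72*y*z + 12*y + 6*z
(∇×G)₂ = ∂G₁/∂z − ∂G₃/∂x = 6*y*z - 4*y + 8*z
(∇×G)₃ = ∂G₂/∂x − ∂G₁/∂y = -3*z^2 + 4*z
∇×G = (72*y*z + 12*y + 6*z, 6*y*z - 4*y + 8*z, -3*z^2 + 4*z)
At (1, -3, 2): (-456, -8, -4).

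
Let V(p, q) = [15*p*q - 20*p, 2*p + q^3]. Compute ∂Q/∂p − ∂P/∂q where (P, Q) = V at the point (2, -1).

-28

∂V₂/∂p = 2
∂V₁/∂q = 15*p
Scalar curl = -15*p + 2
At (2, -1): -28.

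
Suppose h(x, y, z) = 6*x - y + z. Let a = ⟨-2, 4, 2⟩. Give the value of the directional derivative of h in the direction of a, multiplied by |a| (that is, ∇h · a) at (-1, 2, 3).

-14

∂h/∂x = 6
∂h/∂y = -1
∂h/∂z = 1
∇h at (-1, 2, 3) = (6, -1, 1)
∇h · a = (6)(-2) + (-1)(4) + (1)(2) = -14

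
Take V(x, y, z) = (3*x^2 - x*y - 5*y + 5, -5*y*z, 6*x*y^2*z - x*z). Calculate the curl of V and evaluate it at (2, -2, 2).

(-106, -46, 7)

(∇×V)₁ = ∂V₃/∂y − ∂V₂/∂z = 12*x*y*z + 5*y
(∇×V)₂ = ∂V₁/∂z − ∂V₃/∂x = -6*y^2*z + z
(∇×V)₃ = ∂V₂/∂x − ∂V₁/∂y = x + 5
∇×V = (12*x*y*z + 5*y, -6*y^2*z + z, x + 5)
At (2, -2, 2): (-106, -46, 7).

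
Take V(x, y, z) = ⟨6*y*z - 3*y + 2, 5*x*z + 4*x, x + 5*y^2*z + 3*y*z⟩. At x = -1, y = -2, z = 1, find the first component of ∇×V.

-12

(∇×V)_1 = ∂V₃/∂y − ∂V₂/∂z
= 10*y*z + 3*z − (5*x)
= -5*x + 10*y*z + 3*z
At (-1, -2, 1): -12.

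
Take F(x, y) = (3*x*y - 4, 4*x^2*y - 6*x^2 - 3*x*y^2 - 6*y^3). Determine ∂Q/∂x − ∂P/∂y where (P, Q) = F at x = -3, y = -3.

∂F₂/∂x = 8*x*y - 12*x - 3*y^2
∂F₁/∂y = 3*x
Scalar curl = 8*x*y - 15*x - 3*y^2
At (-3, -3): 90.

90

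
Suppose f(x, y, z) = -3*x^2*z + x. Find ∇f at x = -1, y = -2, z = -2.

(-11, 0, -3)

∂f/∂x = -6*x*z + 1
∂f/∂y = 0
∂f/∂z = -3*x^2
∇f = (-6*x*z + 1, 0, -3*x^2)
At (-1, -2, -2): (-11, 0, -3).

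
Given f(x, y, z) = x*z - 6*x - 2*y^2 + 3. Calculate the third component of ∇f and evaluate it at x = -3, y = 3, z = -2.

-3

(∇f)_3 = ∂f/∂z = x
At (-3, 3, -2): -3.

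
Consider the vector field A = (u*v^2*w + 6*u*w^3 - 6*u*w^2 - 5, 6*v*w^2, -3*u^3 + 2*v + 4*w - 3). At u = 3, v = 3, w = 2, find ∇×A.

(-70, 252, -36)

(∇×A)₁ = ∂A₃/∂v − ∂A₂/∂w = -12*v*w + 2
(∇×A)₂ = ∂A₁/∂w − ∂A₃/∂u = 9*u^2 + u*v^2 + 18*u*w^2 - 12*u*w
(∇×A)₃ = ∂A₂/∂u − ∂A₁/∂v = -2*u*v*w
∇×A = (-12*v*w + 2, 9*u^2 + u*v^2 + 18*u*w^2 - 12*u*w, -2*u*v*w)
At (3, 3, 2): (-70, 252, -36).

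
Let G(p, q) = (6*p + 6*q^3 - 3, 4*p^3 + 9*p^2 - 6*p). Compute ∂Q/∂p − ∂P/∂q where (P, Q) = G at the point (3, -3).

-6

∂G₂/∂p = 12*p^2 + 18*p - 6
∂G₁/∂q = 18*q^2
Scalar curl = 12*p^2 + 18*p - 18*q^2 - 6
At (3, -3): -6.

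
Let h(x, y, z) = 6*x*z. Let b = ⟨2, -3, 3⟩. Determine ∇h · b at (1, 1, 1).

30

∂h/∂x = 6*z
∂h/∂y = 0
∂h/∂z = 6*x
∇h at (1, 1, 1) = (6, 0, 6)
∇h · b = (6)(2) + (0)(-3) + (6)(3) = 30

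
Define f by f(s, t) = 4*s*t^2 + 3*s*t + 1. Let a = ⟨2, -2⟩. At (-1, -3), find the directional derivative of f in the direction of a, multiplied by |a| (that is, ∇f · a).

∂f/∂s = 4*t^2 + 3*t
∂f/∂t = 8*s*t + 3*s
∇f at (-1, -3) = (27, 21)
∇f · a = (27)(2) + (21)(-2) = 12

12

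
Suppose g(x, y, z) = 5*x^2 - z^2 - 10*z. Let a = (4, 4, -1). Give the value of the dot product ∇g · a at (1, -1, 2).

54

∂g/∂x = 10*x
∂g/∂y = 0
∂g/∂z = -2*z - 10
∇g at (1, -1, 2) = (10, 0, -14)
∇g · a = (10)(4) + (0)(4) + (-14)(-1) = 54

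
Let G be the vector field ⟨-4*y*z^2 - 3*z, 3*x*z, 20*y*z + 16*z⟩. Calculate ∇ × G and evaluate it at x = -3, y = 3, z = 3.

(∇×G)₁ = ∂G₃/∂y − ∂G₂/∂z = -3*x + 20*z
(∇×G)₂ = ∂G₁/∂z − ∂G₃/∂x = -8*y*z - 3
(∇×G)₃ = ∂G₂/∂x − ∂G₁/∂y = 4*z^2 + 3*z
∇×G = (-3*x + 20*z, -8*y*z - 3, 4*z^2 + 3*z)
At (-3, 3, 3): (69, -75, 45).

(69, -75, 45)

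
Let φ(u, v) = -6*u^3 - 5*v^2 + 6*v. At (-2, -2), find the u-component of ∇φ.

-72

(∇φ)_1 = ∂φ/∂u = -18*u^2
At (-2, -2): -72.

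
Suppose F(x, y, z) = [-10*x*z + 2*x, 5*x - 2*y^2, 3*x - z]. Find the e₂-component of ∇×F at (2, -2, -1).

(∇×F)_2 = ∂F₁/∂z − ∂F₃/∂x
= -10*x − (3)
= -10*x - 3
At (2, -2, -1): -23.

-23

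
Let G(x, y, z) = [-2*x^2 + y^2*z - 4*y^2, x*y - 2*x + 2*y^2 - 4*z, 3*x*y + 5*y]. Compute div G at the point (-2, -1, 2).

∂G₁/∂x = -4*x
∂G₂/∂y = x + 4*y
∂G₃/∂z = 0
∇·G = -3*x + 4*y
At (-2, -1, 2): 2.

2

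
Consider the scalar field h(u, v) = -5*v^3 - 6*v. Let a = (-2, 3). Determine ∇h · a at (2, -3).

-423

∂h/∂u = 0
∂h/∂v = -15*v^2 - 6
∇h at (2, -3) = (0, -141)
∇h · a = (0)(-2) + (-141)(3) = -423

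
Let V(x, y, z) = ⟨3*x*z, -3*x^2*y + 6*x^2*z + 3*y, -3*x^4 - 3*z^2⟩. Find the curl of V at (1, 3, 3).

(-6, 15, 18)

(∇×V)₁ = ∂V₃/∂y − ∂V₂/∂z = -6*x^2
(∇×V)₂ = ∂V₁/∂z − ∂V₃/∂x = 12*x^3 + 3*x
(∇×V)₃ = ∂V₂/∂x − ∂V₁/∂y = -6*x*y + 12*x*z
∇×V = (-6*x^2, 12*x^3 + 3*x, -6*x*y + 12*x*z)
At (1, 3, 3): (-6, 15, 18).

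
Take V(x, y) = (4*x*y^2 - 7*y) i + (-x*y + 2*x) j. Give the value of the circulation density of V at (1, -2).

27

∂V₂/∂x = -y + 2
∂V₁/∂y = 8*x*y - 7
Scalar curl = -8*x*y - y + 9
At (1, -2): 27.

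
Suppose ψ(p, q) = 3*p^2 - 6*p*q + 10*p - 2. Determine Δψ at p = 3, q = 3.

6

∂²ψ/∂p² = 6
∂²ψ/∂q² = 0
∇²ψ = 6
At (3, 3): 6.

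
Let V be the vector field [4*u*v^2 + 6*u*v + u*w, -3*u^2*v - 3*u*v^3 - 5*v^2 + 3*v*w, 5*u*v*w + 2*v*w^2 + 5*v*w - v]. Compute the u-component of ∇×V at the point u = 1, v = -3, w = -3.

(∇×V)_1 = ∂V₃/∂v − ∂V₂/∂w
= 5*u*w + 2*w^2 + 5*w - 1 − (3*v)
= 5*u*w - 3*v + 2*w^2 + 5*w - 1
At (1, -3, -3): -4.

-4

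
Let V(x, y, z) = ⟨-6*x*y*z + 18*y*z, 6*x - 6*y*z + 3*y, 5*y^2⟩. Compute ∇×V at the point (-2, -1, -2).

(∇×V)₁ = ∂V₃/∂y − ∂V₂/∂z = 16*y
(∇×V)₂ = ∂V₁/∂z − ∂V₃/∂x = -6*x*y + 18*y
(∇×V)₃ = ∂V₂/∂x − ∂V₁/∂y = 6*x*z - 18*z + 6
∇×V = (16*y, -6*x*y + 18*y, 6*x*z - 18*z + 6)
At (-2, -1, -2): (-16, -30, 66).

(-16, -30, 66)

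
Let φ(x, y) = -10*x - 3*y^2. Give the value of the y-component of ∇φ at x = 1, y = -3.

(∇φ)_2 = ∂φ/∂y = -6*y
At (1, -3): 18.

18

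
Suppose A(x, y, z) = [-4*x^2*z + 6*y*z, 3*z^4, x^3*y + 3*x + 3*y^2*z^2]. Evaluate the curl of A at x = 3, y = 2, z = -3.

(∇×A)₁ = ∂A₃/∂y − ∂A₂/∂z = x^3 + 6*y*z^2 - 12*z^3
(∇×A)₂ = ∂A₁/∂z − ∂A₃/∂x = -3*x^2*y - 4*x^2 + 6*y - 3
(∇×A)₃ = ∂A₂/∂x − ∂A₁/∂y = -6*z
∇×A = (x^3 + 6*y*z^2 - 12*z^3, -3*x^2*y - 4*x^2 + 6*y - 3, -6*z)
At (3, 2, -3): (459, -81, 18).

(459, -81, 18)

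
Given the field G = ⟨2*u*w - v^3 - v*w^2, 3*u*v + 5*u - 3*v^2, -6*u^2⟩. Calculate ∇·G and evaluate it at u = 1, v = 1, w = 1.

∂G₁/∂u = 2*w
∂G₂/∂v = 3*u - 6*v
∂G₃/∂w = 0
∇·G = 3*u - 6*v + 2*w
At (1, 1, 1): -1.

-1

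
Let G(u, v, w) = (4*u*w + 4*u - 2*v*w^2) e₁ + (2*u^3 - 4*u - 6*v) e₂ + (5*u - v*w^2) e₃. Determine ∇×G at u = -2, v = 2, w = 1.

(-1, -21, 22)

(∇×G)₁ = ∂G₃/∂v − ∂G₂/∂w = -w^2
(∇×G)₂ = ∂G₁/∂w − ∂G₃/∂u = 4*u - 4*v*w - 5
(∇×G)₃ = ∂G₂/∂u − ∂G₁/∂v = 6*u^2 + 2*w^2 - 4
∇×G = (-w^2, 4*u - 4*v*w - 5, 6*u^2 + 2*w^2 - 4)
At (-2, 2, 1): (-1, -21, 22).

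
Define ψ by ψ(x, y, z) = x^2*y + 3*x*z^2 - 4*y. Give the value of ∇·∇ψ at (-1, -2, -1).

-10

∂²ψ/∂x² = 2*y
∂²ψ/∂y² = 0
∂²ψ/∂z² = 6*x
∇²ψ = 6*x + 2*y
At (-1, -2, -1): -10.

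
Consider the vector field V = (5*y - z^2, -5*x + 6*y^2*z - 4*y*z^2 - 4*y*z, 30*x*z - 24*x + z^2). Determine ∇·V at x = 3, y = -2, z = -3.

∂V₁/∂x = 0
∂V₂/∂y = 12*y*z - 4*z^2 - 4*z
∂V₃/∂z = 30*x + 2*z
∇·V = 30*x + 12*y*z - 4*z^2 - 2*z
At (3, -2, -3): 132.

132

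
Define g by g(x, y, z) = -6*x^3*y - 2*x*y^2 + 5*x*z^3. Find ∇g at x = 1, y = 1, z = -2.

(-60, -10, 60)

∂g/∂x = -18*x^2*y - 2*y^2 + 5*z^3
∂g/∂y = -6*x^3 - 4*x*y
∂g/∂z = 15*x*z^2
∇g = (-18*x^2*y - 2*y^2 + 5*z^3, -6*x^3 - 4*x*y, 15*x*z^2)
At (1, 1, -2): (-60, -10, 60).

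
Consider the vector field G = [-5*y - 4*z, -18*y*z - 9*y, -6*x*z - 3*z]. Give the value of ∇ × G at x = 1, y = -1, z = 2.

(-18, 8, 5)

(∇×G)₁ = ∂G₃/∂y − ∂G₂/∂z = 18*y
(∇×G)₂ = ∂G₁/∂z − ∂G₃/∂x = 6*z - 4
(∇×G)₃ = ∂G₂/∂x − ∂G₁/∂y = 5
∇×G = (18*y, 6*z - 4, 5)
At (1, -1, 2): (-18, 8, 5).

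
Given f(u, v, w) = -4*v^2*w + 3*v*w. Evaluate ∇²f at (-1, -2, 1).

-8

∂²f/∂u² = 0
∂²f/∂v² = -8*w
∂²f/∂w² = 0
∇²f = -8*w
At (-1, -2, 1): -8.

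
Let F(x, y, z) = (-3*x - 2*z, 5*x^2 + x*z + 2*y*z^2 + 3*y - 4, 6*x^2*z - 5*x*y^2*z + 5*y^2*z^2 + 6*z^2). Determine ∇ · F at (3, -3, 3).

∂F₁/∂x = -3
∂F₂/∂y = 2*z^2 + 3
∂F₃/∂z = 6*x^2 - 5*x*y^2 + 10*y^2*z + 12*z
∇·F = 6*x^2 - 5*x*y^2 + 10*y^2*z + 2*z^2 + 12*z
At (3, -3, 3): 243.

243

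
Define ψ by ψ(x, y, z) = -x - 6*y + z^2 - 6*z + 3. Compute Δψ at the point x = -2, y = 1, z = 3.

∂²ψ/∂x² = 0
∂²ψ/∂y² = 0
∂²ψ/∂z² = 2
∇²ψ = 2
At (-2, 1, 3): 2.

2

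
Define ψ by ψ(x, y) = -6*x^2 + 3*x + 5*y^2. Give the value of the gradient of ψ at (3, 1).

(-33, 10)

∂ψ/∂x = -12*x + 3
∂ψ/∂y = 10*y
∇ψ = (-12*x + 3, 10*y)
At (3, 1): (-33, 10).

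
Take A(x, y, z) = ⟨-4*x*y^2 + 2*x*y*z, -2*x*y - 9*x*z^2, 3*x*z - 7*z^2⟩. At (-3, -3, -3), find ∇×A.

(162, 27, -21)

(∇×A)₁ = ∂A₃/∂y − ∂A₂/∂z = 18*x*z
(∇×A)₂ = ∂A₁/∂z − ∂A₃/∂x = 2*x*y - 3*z
(∇×A)₃ = ∂A₂/∂x − ∂A₁/∂y = 8*x*y - 2*x*z - 2*y - 9*z^2
∇×A = (18*x*z, 2*x*y - 3*z, 8*x*y - 2*x*z - 2*y - 9*z^2)
At (-3, -3, -3): (162, 27, -21).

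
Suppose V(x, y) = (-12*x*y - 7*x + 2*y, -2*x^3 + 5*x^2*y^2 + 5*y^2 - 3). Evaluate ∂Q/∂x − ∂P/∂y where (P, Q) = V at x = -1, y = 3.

-110

∂V₂/∂x = -6*x^2 + 10*x*y^2
∂V₁/∂y = -12*x + 2
Scalar curl = -6*x^2 + 10*x*y^2 + 12*x - 2
At (-1, 3): -110.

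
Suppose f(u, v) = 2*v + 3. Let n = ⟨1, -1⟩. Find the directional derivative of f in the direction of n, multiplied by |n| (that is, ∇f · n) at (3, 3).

∂f/∂u = 0
∂f/∂v = 2
∇f at (3, 3) = (0, 2)
∇f · n = (0)(1) + (2)(-1) = -2

-2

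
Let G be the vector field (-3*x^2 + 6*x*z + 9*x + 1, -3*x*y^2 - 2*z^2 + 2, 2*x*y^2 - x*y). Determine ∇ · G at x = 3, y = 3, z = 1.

-57

∂G₁/∂x = -6*x + 6*z + 9
∂G₂/∂y = -6*x*y
∂G₃/∂z = 0
∇·G = -6*x*y - 6*x + 6*z + 9
At (3, 3, 1): -57.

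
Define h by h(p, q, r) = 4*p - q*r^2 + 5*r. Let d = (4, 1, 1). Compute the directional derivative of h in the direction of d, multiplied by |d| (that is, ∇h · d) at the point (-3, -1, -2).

∂h/∂p = 4
∂h/∂q = -r^2
∂h/∂r = -2*q*r + 5
∇h at (-3, -1, -2) = (4, -4, 1)
∇h · d = (4)(4) + (-4)(1) + (1)(1) = 13

13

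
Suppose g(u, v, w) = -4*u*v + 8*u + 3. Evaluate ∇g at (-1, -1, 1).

∂g/∂u = -4*v + 8
∂g/∂v = -4*u
∂g/∂w = 0
∇g = (-4*v + 8, -4*u, 0)
At (-1, -1, 1): (12, 4, 0).

(12, 4, 0)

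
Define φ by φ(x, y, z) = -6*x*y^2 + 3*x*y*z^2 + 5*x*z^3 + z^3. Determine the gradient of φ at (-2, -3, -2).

∂φ/∂x = -6*y^2 + 3*y*z^2 + 5*z^3
∂φ/∂y = -12*x*y + 3*x*z^2
∂φ/∂z = 6*x*y*z + 15*x*z^2 + 3*z^2
∇φ = (-6*y^2 + 3*y*z^2 + 5*z^3, -12*x*y + 3*x*z^2, 6*x*y*z + 15*x*z^2 + 3*z^2)
At (-2, -3, -2): (-130, -96, -180).

(-130, -96, -180)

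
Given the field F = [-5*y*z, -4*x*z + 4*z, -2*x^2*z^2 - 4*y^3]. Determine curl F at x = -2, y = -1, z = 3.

(∇×F)₁ = ∂F₃/∂y − ∂F₂/∂z = 4*x - 12*y^2 - 4
(∇×F)₂ = ∂F₁/∂z − ∂F₃/∂x = 4*x*z^2 - 5*y
(∇×F)₃ = ∂F₂/∂x − ∂F₁/∂y = z
∇×F = (4*x - 12*y^2 - 4, 4*x*z^2 - 5*y, z)
At (-2, -1, 3): (-24, -67, 3).

(-24, -67, 3)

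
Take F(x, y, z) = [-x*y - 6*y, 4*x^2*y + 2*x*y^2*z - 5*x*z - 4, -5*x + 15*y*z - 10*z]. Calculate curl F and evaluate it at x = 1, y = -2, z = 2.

(27, 5, -3)

(∇×F)₁ = ∂F₃/∂y − ∂F₂/∂z = -2*x*y^2 + 5*x + 15*z
(∇×F)₂ = ∂F₁/∂z − ∂F₃/∂x = 5
(∇×F)₃ = ∂F₂/∂x − ∂F₁/∂y = 8*x*y + x + 2*y^2*z - 5*z + 6
∇×F = (-2*x*y^2 + 5*x + 15*z, 5, 8*x*y + x + 2*y^2*z - 5*z + 6)
At (1, -2, 2): (27, 5, -3).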